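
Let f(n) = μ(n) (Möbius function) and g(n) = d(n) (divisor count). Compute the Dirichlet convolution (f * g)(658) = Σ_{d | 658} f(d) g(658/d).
(μ * d)(658) = 1

Divisors of 658: [1, 2, 7, 14, 47, 94, 329, 658]. For each d | 658:
  d = 1: μ(1) · d(658/1) = 1 · 8 = 8
  d = 2: μ(2) · d(658/2) = -1 · 4 = -4
  d = 7: μ(7) · d(658/7) = -1 · 4 = -4
  d = 14: μ(14) · d(658/14) = 1 · 2 = 2
  d = 47: μ(47) · d(658/47) = -1 · 4 = -4
  d = 94: μ(94) · d(658/94) = 1 · 2 = 2
  d = 329: μ(329) · d(658/329) = 1 · 2 = 2
  d = 658: μ(658) · d(658/658) = -1 · 1 = -1
Summing: (μ * d)(658) = 8 + -4 + -4 + 2 + -4 + 2 + 2 + -1 = 1.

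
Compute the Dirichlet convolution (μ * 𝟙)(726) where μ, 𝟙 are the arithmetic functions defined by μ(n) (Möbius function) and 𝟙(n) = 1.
(μ * 𝟙)(726) = 0

Divisors of 726: [1, 2, 3, 6, 11, 22, 33, 66, 121, 242, 363, 726]. For each d | 726:
  d = 1: μ(1) · 𝟙(726/1) = 1 · 1 = 1
  d = 2: μ(2) · 𝟙(726/2) = -1 · 1 = -1
  d = 3: μ(3) · 𝟙(726/3) = -1 · 1 = -1
  d = 6: μ(6) · 𝟙(726/6) = 1 · 1 = 1
  d = 11: μ(11) · 𝟙(726/11) = -1 · 1 = -1
  d = 22: μ(22) · 𝟙(726/22) = 1 · 1 = 1
  d = 33: μ(33) · 𝟙(726/33) = 1 · 1 = 1
  d = 66: μ(66) · 𝟙(726/66) = -1 · 1 = -1
  d = 121: μ(121) · 𝟙(726/121) = 0 · 1 = 0
  d = 242: μ(242) · 𝟙(726/242) = 0 · 1 = 0
  d = 363: μ(363) · 𝟙(726/363) = 0 · 1 = 0
  d = 726: μ(726) · 𝟙(726/726) = 0 · 1 = 0
Summing: (μ * 𝟙)(726) = 1 + -1 + -1 + 1 + -1 + 1 + 1 + -1 + 0 + 0 + 0 + 0 = 0.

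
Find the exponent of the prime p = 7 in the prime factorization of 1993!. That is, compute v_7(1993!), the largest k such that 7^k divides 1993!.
v_7(1993!) = 329

Legendre's formula: v_p(n!) = Σ_{k ≥ 1} ⌊n / p^k⌋. For p = 7, n = 1993, the terms are:
  ⌊1993/7^1⌋ = ⌊1993/7⌋ = 284
  ⌊1993/7^2⌋ = ⌊1993/49⌋ = 40
  ⌊1993/7^3⌋ = ⌊1993/343⌋ = 5
(the next term ⌊1993/7^4⌋ = 0, terminating the sum). Summing: v_7(1993!) = 284 + 40 + 5 = 329.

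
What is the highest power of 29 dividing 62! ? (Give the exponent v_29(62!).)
v_29(62!) = 2

Legendre's formula: v_p(n!) = Σ_{k ≥ 1} ⌊n / p^k⌋. For p = 29, n = 62, the terms are:
  ⌊62/29^1⌋ = ⌊62/29⌋ = 2
(the next term ⌊62/29^2⌋ = 0, terminating the sum). Summing: v_29(62!) = 2 = 2.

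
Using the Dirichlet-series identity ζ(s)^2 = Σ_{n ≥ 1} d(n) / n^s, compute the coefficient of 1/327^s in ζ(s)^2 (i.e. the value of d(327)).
d(327) = 4

ζ(s)^2 = (Σ 1/m^s)(Σ 1/k^s). The coefficient of 1/n^s in the product is the number of ordered pairs (m, k) with mk = n, which equals d(n). For n = 327, divisors are [1, 3, 109, 327], so d(327) = 4.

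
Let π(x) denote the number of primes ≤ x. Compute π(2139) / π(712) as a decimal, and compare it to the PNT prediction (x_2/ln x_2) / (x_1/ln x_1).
π(2139)/π(712) = 322/127 ≈ 2.5354;  PNT prediction ≈ 2.5732.

π(712) = 127 and π(2139) = 322, so π(2139)/π(712) ≈ 2.5354. The PNT-predicted ratio is (2139/ln(2139)) / (712/ln(712)) ≈ 2.5732. The two agree to within a few percent, as expected.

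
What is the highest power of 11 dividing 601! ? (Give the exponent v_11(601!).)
v_11(601!) = 58

Legendre's formula: v_p(n!) = Σ_{k ≥ 1} ⌊n / p^k⌋. For p = 11, n = 601, the terms are:
  ⌊601/11^1⌋ = ⌊601/11⌋ = 54
  ⌊601/11^2⌋ = ⌊601/121⌋ = 4
(the next term ⌊601/11^3⌋ = 0, terminating the sum). Summing: v_11(601!) = 54 + 4 = 58.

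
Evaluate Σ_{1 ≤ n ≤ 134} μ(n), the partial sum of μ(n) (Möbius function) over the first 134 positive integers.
Σ_{n ≤ 134} μ(n) = -1

Compute μ(n) for each 1 ≤ n ≤ 134: μ(1) = 1, μ(2) = -1, μ(3) = -1, μ(4) = 0, μ(5) = -1, μ(6) = 1, μ(7) = -1, μ(8) = 0, μ(9) = 0, μ(10) = 1, μ(11) = -1, μ(12) = 0, μ(13) = -1, μ(14) = 1, μ(15) = 1, μ(16) = 0, μ(17) = -1, μ(18) = 0, μ(19) = -1, μ(20) = 0, μ(21) = 1, μ(22) = 1, μ(23) = -1, μ(24) = 0, μ(25) = 0, μ(26) = 1, μ(27) = 0, μ(28) = 0, μ(29) = -1, μ(30) = -1, μ(31) = -1, μ(32) = 0, μ(33) = 1, μ(34) = 1, μ(35) = 1, μ(36) = 0, μ(37) = -1, μ(38) = 1, μ(39) = 1, μ(40) = 0, μ(41) = -1, μ(42) = -1, μ(43) = -1, μ(44) = 0, μ(45) = 0, μ(46) = 1, μ(47) = -1, μ(48) = 0, μ(49) = 0, μ(50) = 0, μ(51) = 1, μ(52) = 0, μ(53) = -1, μ(54) = 0, μ(55) = 1, μ(56) = 0, μ(57) = 1, μ(58) = 1, μ(59) = -1, μ(60) = 0, μ(61) = -1, μ(62) = 1, μ(63) = 0, μ(64) = 0, μ(65) = 1, μ(66) = -1, μ(67) = -1, μ(68) = 0, μ(69) = 1, μ(70) = -1, μ(71) = -1, μ(72) = 0, μ(73) = -1, μ(74) = 1, μ(75) = 0, μ(76) = 0, μ(77) = 1, μ(78) = -1, μ(79) = -1, μ(80) = 0, μ(81) = 0, μ(82) = 1, μ(83) = -1, μ(84) = 0, μ(85) = 1, μ(86) = 1, μ(87) = 1, μ(88) = 0, μ(89) = -1, μ(90) = 0, μ(91) = 1, μ(92) = 0, μ(93) = 1, μ(94) = 1, μ(95) = 1, μ(96) = 0, μ(97) = -1, μ(98) = 0, μ(99) = 0, μ(100) = 0, μ(101) = -1, μ(102) = -1, μ(103) = -1, μ(104) = 0, μ(105) = -1, μ(106) = 1, μ(107) = -1, μ(108) = 0, μ(109) = -1, μ(110) = -1, μ(111) = 1, μ(112) = 0, μ(113) = -1, μ(114) = -1, μ(115) = 1, μ(116) = 0, μ(117) = 0, μ(118) = 1, μ(119) = 1, μ(120) = 0, μ(121) = 0, μ(122) = 1, μ(123) = 1, μ(124) = 0, μ(125) = 0, μ(126) = 0, μ(127) = -1, μ(128) = 0, μ(129) = 1, μ(130) = -1, μ(131) = -1, μ(132) = 0, μ(133) = 1, μ(134) = 1. Summing all 134 values: -1. (Mertens function M(x) = Σ_{n ≤ x} μ(n); on average M(x) should be small (PNT ⟺ M(x) = o(x)).)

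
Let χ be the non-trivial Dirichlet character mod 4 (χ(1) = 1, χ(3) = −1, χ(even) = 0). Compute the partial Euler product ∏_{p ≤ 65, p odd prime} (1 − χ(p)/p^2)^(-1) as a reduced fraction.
∏ = 41649646786025278187758845901/45453901250007819878400000000

The odd primes p ≤ 65 are [3, 5, 7, 11, 13, 17, 19, 23, 29, 31, 37, 41, 43, 47, 53, 59, 61]. For each, χ(p) = 1 if p ≡ 1 mod 4, χ(p) = −1 if p ≡ 3 mod 4. Taking (1 − χ(p)/p^2)^(-1) = p^2/(p^2 − χ(p)): (1 − (-1)/3^2)^(-1) · (1 − (1)/5^2)^(-1) · (1 − (-1)/7^2)^(-1) · (1 − (-1)/11^2)^(-1) · (1 − (1)/13^2)^(-1) · (1 − (1)/17^2)^(-1) · (1 − (-1)/19^2)^(-1) · (1 − (-1)/23^2)^(-1) · (1 − (1)/29^2)^(-1) · (1 − (-1)/31^2)^(-1) · (1 − (1)/37^2)^(-1) · (1 − (1)/41^2)^(-1) · (1 − (-1)/43^2)^(-1) · (1 − (-1)/47^2)^(-1) · (1 − (1)/53^2)^(-1) · (1 − (-1)/59^2)^(-1) · (1 − (1)/61^2)^(-1) = 41649646786025278187758845901/45453901250007819878400000000.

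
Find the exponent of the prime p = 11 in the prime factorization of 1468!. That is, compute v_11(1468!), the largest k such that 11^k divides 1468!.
v_11(1468!) = 146

Legendre's formula: v_p(n!) = Σ_{k ≥ 1} ⌊n / p^k⌋. For p = 11, n = 1468, the terms are:
  ⌊1468/11^1⌋ = ⌊1468/11⌋ = 133
  ⌊1468/11^2⌋ = ⌊1468/121⌋ = 12
  ⌊1468/11^3⌋ = ⌊1468/1331⌋ = 1
(the next term ⌊1468/11^4⌋ = 0, terminating the sum). Summing: v_11(1468!) = 133 + 12 + 1 = 146.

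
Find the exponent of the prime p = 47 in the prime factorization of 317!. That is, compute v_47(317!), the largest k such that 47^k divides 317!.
v_47(317!) = 6

Legendre's formula: v_p(n!) = Σ_{k ≥ 1} ⌊n / p^k⌋. For p = 47, n = 317, the terms are:
  ⌊317/47^1⌋ = ⌊317/47⌋ = 6
(the next term ⌊317/47^2⌋ = 0, terminating the sum). Summing: v_47(317!) = 6 = 6.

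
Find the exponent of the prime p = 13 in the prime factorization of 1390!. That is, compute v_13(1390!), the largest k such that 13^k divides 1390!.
v_13(1390!) = 114

Legendre's formula: v_p(n!) = Σ_{k ≥ 1} ⌊n / p^k⌋. For p = 13, n = 1390, the terms are:
  ⌊1390/13^1⌋ = ⌊1390/13⌋ = 106
  ⌊1390/13^2⌋ = ⌊1390/169⌋ = 8
(the next term ⌊1390/13^3⌋ = 0, terminating the sum). Summing: v_13(1390!) = 106 + 8 = 114.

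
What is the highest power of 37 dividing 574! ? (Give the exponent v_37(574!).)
v_37(574!) = 15

Legendre's formula: v_p(n!) = Σ_{k ≥ 1} ⌊n / p^k⌋. For p = 37, n = 574, the terms are:
  ⌊574/37^1⌋ = ⌊574/37⌋ = 15
(the next term ⌊574/37^2⌋ = 0, terminating the sum). Summing: v_37(574!) = 15 = 15.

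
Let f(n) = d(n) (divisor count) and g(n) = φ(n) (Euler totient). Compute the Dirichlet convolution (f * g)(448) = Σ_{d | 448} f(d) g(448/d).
(d * φ)(448) = 1016

Divisors of 448: [1, 2, 4, 7, 8, 14, 16, 28, 32, 56, 64, 112, 224, 448]. For each d | 448:
  d = 1: d(1) · φ(448/1) = 1 · 192 = 192
  d = 2: d(2) · φ(448/2) = 2 · 96 = 192
  d = 4: d(4) · φ(448/4) = 3 · 48 = 144
  d = 7: d(7) · φ(448/7) = 2 · 32 = 64
  d = 8: d(8) · φ(448/8) = 4 · 24 = 96
  d = 14: d(14) · φ(448/14) = 4 · 16 = 64
  d = 16: d(16) · φ(448/16) = 5 · 12 = 60
  d = 28: d(28) · φ(448/28) = 6 · 8 = 48
  d = 32: d(32) · φ(448/32) = 6 · 6 = 36
  d = 56: d(56) · φ(448/56) = 8 · 4 = 32
  d = 64: d(64) · φ(448/64) = 7 · 6 = 42
  d = 112: d(112) · φ(448/112) = 10 · 2 = 20
  d = 224: d(224) · φ(448/224) = 12 · 1 = 12
  d = 448: d(448) · φ(448/448) = 14 · 1 = 14
Summing: (d * φ)(448) = 192 + 192 + 144 + 64 + 96 + 64 + 60 + 48 + 36 + 32 + 42 + 20 + 12 + 14 = 1016.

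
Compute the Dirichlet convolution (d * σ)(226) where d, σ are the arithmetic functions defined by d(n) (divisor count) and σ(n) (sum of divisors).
(d * σ)(226) = 580

Divisors of 226: [1, 2, 113, 226]. For each d | 226:
  d = 1: d(1) · σ(226/1) = 1 · 342 = 342
  d = 2: d(2) · σ(226/2) = 2 · 114 = 228
  d = 113: d(113) · σ(226/113) = 2 · 3 = 6
  d = 226: d(226) · σ(226/226) = 4 · 1 = 4
Summing: (d * σ)(226) = 342 + 228 + 6 + 4 = 580.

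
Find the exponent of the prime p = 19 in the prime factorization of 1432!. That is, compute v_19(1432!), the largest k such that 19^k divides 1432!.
v_19(1432!) = 78

Legendre's formula: v_p(n!) = Σ_{k ≥ 1} ⌊n / p^k⌋. For p = 19, n = 1432, the terms are:
  ⌊1432/19^1⌋ = ⌊1432/19⌋ = 75
  ⌊1432/19^2⌋ = ⌊1432/361⌋ = 3
(the next term ⌊1432/19^3⌋ = 0, terminating the sum). Summing: v_19(1432!) = 75 + 3 = 78.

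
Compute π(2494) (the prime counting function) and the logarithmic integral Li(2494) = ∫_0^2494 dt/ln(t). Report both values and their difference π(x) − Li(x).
π(2494) = 367;  Li(2494) ≈ 378.84;  π(x) − Li(x) ≈ -11.84.

Direct count of primes ≤ 2494 gives π(2494) = 367. Numerical evaluation of the logarithmic integral gives Li(2494) ≈ 378.84. The difference π(x) − Li(x) ≈ -11.84 is typically negative for small/moderate x (Li(x) overestimates), though Littlewood's theorem shows this sign changes infinitely often.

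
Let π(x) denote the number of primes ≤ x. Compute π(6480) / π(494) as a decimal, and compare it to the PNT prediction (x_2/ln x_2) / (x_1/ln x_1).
π(6480)/π(494) = 840/94 ≈ 8.9362;  PNT prediction ≈ 9.2704.

π(494) = 94 and π(6480) = 840, so π(6480)/π(494) ≈ 8.9362. The PNT-predicted ratio is (6480/ln(6480)) / (494/ln(494)) ≈ 9.2704. The two agree to within a few percent, as expected.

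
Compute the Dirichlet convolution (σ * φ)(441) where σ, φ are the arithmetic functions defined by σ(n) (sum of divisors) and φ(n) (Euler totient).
(σ * φ)(441) = 3969

Divisors of 441: [1, 3, 7, 9, 21, 49, 63, 147, 441]. For each d | 441:
  d = 1: σ(1) · φ(441/1) = 1 · 252 = 252
  d = 3: σ(3) · φ(441/3) = 4 · 84 = 336
  d = 7: σ(7) · φ(441/7) = 8 · 36 = 288
  d = 9: σ(9) · φ(441/9) = 13 · 42 = 546
  d = 21: σ(21) · φ(441/21) = 32 · 12 = 384
  d = 49: σ(49) · φ(441/49) = 57 · 6 = 342
  d = 63: σ(63) · φ(441/63) = 104 · 6 = 624
  d = 147: σ(147) · φ(441/147) = 228 · 2 = 456
  d = 441: σ(441) · φ(441/441) = 741 · 1 = 741
Summing: (σ * φ)(441) = 252 + 336 + 288 + 546 + 384 + 342 + 624 + 456 + 741 = 3969.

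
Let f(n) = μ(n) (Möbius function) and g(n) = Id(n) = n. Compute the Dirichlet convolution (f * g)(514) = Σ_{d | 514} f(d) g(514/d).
(μ * Id)(514) = 256

Divisors of 514: [1, 2, 257, 514]. For each d | 514:
  d = 1: μ(1) · Id(514/1) = 1 · 514 = 514
  d = 2: μ(2) · Id(514/2) = -1 · 257 = -257
  d = 257: μ(257) · Id(514/257) = -1 · 2 = -2
  d = 514: μ(514) · Id(514/514) = 1 · 1 = 1
Summing: (μ * Id)(514) = 514 + -257 + -2 + 1 = 256.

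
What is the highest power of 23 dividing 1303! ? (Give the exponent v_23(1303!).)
v_23(1303!) = 58

Legendre's formula: v_p(n!) = Σ_{k ≥ 1} ⌊n / p^k⌋. For p = 23, n = 1303, the terms are:
  ⌊1303/23^1⌋ = ⌊1303/23⌋ = 56
  ⌊1303/23^2⌋ = ⌊1303/529⌋ = 2
(the next term ⌊1303/23^3⌋ = 0, terminating the sum). Summing: v_23(1303!) = 56 + 2 = 58.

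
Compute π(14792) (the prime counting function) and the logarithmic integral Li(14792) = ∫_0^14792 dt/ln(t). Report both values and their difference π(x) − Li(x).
π(14792) = 1733;  Li(14792) ≈ 1754.98;  π(x) − Li(x) ≈ -21.98.

Direct count of primes ≤ 14792 gives π(14792) = 1733. Numerical evaluation of the logarithmic integral gives Li(14792) ≈ 1754.98. The difference π(x) − Li(x) ≈ -21.98 is typically negative for small/moderate x (Li(x) overestimates), though Littlewood's theorem shows this sign changes infinitely often.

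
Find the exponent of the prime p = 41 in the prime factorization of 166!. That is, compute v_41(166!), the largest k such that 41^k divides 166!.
v_41(166!) = 4

Legendre's formula: v_p(n!) = Σ_{k ≥ 1} ⌊n / p^k⌋. For p = 41, n = 166, the terms are:
  ⌊166/41^1⌋ = ⌊166/41⌋ = 4
(the next term ⌊166/41^2⌋ = 0, terminating the sum). Summing: v_41(166!) = 4 = 4.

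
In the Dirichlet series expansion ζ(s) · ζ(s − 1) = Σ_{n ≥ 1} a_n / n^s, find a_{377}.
σ(377) = 420

In the product (Σ m^0/m^s)(Σ k / k^s) = Σ (Σ_{d | n} d) / n^s, the coefficient of 1/n^s is σ(n) = Σ_{d | n} d. For n = 377, divisors are [1, 13, 29, 377]; summing: σ(377) = 420.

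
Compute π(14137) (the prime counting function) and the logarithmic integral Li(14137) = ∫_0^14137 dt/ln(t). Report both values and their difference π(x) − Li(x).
π(14137) = 1663;  Li(14137) ≈ 1686.60;  π(x) − Li(x) ≈ -23.60.

Direct count of primes ≤ 14137 gives π(14137) = 1663. Numerical evaluation of the logarithmic integral gives Li(14137) ≈ 1686.60. The difference π(x) − Li(x) ≈ -23.60 is typically negative for small/moderate x (Li(x) overestimates), though Littlewood's theorem shows this sign changes infinitely often.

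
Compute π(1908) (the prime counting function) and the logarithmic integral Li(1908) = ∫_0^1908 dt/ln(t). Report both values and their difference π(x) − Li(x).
π(1908) = 292;  Li(1908) ≈ 302.67;  π(x) − Li(x) ≈ -10.67.

Direct count of primes ≤ 1908 gives π(1908) = 292. Numerical evaluation of the logarithmic integral gives Li(1908) ≈ 302.67. The difference π(x) − Li(x) ≈ -10.67 is typically negative for small/moderate x (Li(x) overestimates), though Littlewood's theorem shows this sign changes infinitely often.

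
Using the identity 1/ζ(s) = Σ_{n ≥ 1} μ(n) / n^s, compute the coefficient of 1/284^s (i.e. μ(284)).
μ(284) = 0

Factor n = 284 = 2^2 · 71. μ(n) = 0 if any exponent ≥ 2 (not squarefree); otherwise μ(n) = (−1)^{ω(n)} where ω(n) is the number of distinct prime factors. Applying: μ(284) = 0.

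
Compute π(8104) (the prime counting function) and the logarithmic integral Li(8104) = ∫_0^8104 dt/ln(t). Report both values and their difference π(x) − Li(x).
π(8104) = 1019;  Li(8104) ≈ 1037.98;  π(x) − Li(x) ≈ -18.98.

Direct count of primes ≤ 8104 gives π(8104) = 1019. Numerical evaluation of the logarithmic integral gives Li(8104) ≈ 1037.98. The difference π(x) − Li(x) ≈ -18.98 is typically negative for small/moderate x (Li(x) overestimates), though Littlewood's theorem shows this sign changes infinitely often.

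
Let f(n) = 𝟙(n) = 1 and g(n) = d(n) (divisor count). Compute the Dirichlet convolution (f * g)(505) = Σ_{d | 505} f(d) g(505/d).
(𝟙 * d)(505) = 9

Divisors of 505: [1, 5, 101, 505]. For each d | 505:
  d = 1: 𝟙(1) · d(505/1) = 1 · 4 = 4
  d = 5: 𝟙(5) · d(505/5) = 1 · 2 = 2
  d = 101: 𝟙(101) · d(505/101) = 1 · 2 = 2
  d = 505: 𝟙(505) · d(505/505) = 1 · 1 = 1
Summing: (𝟙 * d)(505) = 4 + 2 + 2 + 1 = 9.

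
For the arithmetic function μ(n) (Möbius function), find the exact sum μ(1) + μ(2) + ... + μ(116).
Σ_{n ≤ 116} μ(n) = -5

Compute μ(n) for each 1 ≤ n ≤ 116: μ(1) = 1, μ(2) = -1, μ(3) = -1, μ(4) = 0, μ(5) = -1, μ(6) = 1, μ(7) = -1, μ(8) = 0, μ(9) = 0, μ(10) = 1, μ(11) = -1, μ(12) = 0, μ(13) = -1, μ(14) = 1, μ(15) = 1, μ(16) = 0, μ(17) = -1, μ(18) = 0, μ(19) = -1, μ(20) = 0, μ(21) = 1, μ(22) = 1, μ(23) = -1, μ(24) = 0, μ(25) = 0, μ(26) = 1, μ(27) = 0, μ(28) = 0, μ(29) = -1, μ(30) = -1, μ(31) = -1, μ(32) = 0, μ(33) = 1, μ(34) = 1, μ(35) = 1, μ(36) = 0, μ(37) = -1, μ(38) = 1, μ(39) = 1, μ(40) = 0, μ(41) = -1, μ(42) = -1, μ(43) = -1, μ(44) = 0, μ(45) = 0, μ(46) = 1, μ(47) = -1, μ(48) = 0, μ(49) = 0, μ(50) = 0, μ(51) = 1, μ(52) = 0, μ(53) = -1, μ(54) = 0, μ(55) = 1, μ(56) = 0, μ(57) = 1, μ(58) = 1, μ(59) = -1, μ(60) = 0, μ(61) = -1, μ(62) = 1, μ(63) = 0, μ(64) = 0, μ(65) = 1, μ(66) = -1, μ(67) = -1, μ(68) = 0, μ(69) = 1, μ(70) = -1, μ(71) = -1, μ(72) = 0, μ(73) = -1, μ(74) = 1, μ(75) = 0, μ(76) = 0, μ(77) = 1, μ(78) = -1, μ(79) = -1, μ(80) = 0, μ(81) = 0, μ(82) = 1, μ(83) = -1, μ(84) = 0, μ(85) = 1, μ(86) = 1, μ(87) = 1, μ(88) = 0, μ(89) = -1, μ(90) = 0, μ(91) = 1, μ(92) = 0, μ(93) = 1, μ(94) = 1, μ(95) = 1, μ(96) = 0, μ(97) = -1, μ(98) = 0, μ(99) = 0, μ(100) = 0, μ(101) = -1, μ(102) = -1, μ(103) = -1, μ(104) = 0, μ(105) = -1, μ(106) = 1, μ(107) = -1, μ(108) = 0, μ(109) = -1, μ(110) = -1, μ(111) = 1, μ(112) = 0, μ(113) = -1, μ(114) = -1, μ(115) = 1, μ(116) = 0. Summing all 116 values: -5. (Mertens function M(x) = Σ_{n ≤ x} μ(n); on average M(x) should be small (PNT ⟺ M(x) = o(x)).)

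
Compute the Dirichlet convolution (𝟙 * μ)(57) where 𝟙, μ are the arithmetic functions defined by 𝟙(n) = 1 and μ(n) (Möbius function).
(𝟙 * μ)(57) = 0

Divisors of 57: [1, 3, 19, 57]. For each d | 57:
  d = 1: 𝟙(1) · μ(57/1) = 1 · 1 = 1
  d = 3: 𝟙(3) · μ(57/3) = 1 · -1 = -1
  d = 19: 𝟙(19) · μ(57/19) = 1 · -1 = -1
  d = 57: 𝟙(57) · μ(57/57) = 1 · 1 = 1
Summing: (𝟙 * μ)(57) = 1 + -1 + -1 + 1 = 0.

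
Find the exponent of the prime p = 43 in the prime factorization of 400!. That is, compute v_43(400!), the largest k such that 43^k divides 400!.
v_43(400!) = 9

Legendre's formula: v_p(n!) = Σ_{k ≥ 1} ⌊n / p^k⌋. For p = 43, n = 400, the terms are:
  ⌊400/43^1⌋ = ⌊400/43⌋ = 9
(the next term ⌊400/43^2⌋ = 0, terminating the sum). Summing: v_43(400!) = 9 = 9.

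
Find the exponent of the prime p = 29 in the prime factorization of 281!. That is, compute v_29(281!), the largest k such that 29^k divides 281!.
v_29(281!) = 9

Legendre's formula: v_p(n!) = Σ_{k ≥ 1} ⌊n / p^k⌋. For p = 29, n = 281, the terms are:
  ⌊281/29^1⌋ = ⌊281/29⌋ = 9
(the next term ⌊281/29^2⌋ = 0, terminating the sum). Summing: v_29(281!) = 9 = 9.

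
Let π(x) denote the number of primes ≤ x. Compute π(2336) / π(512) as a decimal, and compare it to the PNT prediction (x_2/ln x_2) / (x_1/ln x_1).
π(2336)/π(512) = 345/97 ≈ 3.5567;  PNT prediction ≈ 3.6696.

π(512) = 97 and π(2336) = 345, so π(2336)/π(512) ≈ 3.5567. The PNT-predicted ratio is (2336/ln(2336)) / (512/ln(512)) ≈ 3.6696. The two agree to within a few percent, as expected.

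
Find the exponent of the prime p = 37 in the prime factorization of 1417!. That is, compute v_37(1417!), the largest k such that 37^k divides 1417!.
v_37(1417!) = 39

Legendre's formula: v_p(n!) = Σ_{k ≥ 1} ⌊n / p^k⌋. For p = 37, n = 1417, the terms are:
  ⌊1417/37^1⌋ = ⌊1417/37⌋ = 38
  ⌊1417/37^2⌋ = ⌊1417/1369⌋ = 1
(the next term ⌊1417/37^3⌋ = 0, terminating the sum). Summing: v_37(1417!) = 38 + 1 = 39.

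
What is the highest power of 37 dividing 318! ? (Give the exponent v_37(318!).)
v_37(318!) = 8

Legendre's formula: v_p(n!) = Σ_{k ≥ 1} ⌊n / p^k⌋. For p = 37, n = 318, the terms are:
  ⌊318/37^1⌋ = ⌊318/37⌋ = 8
(the next term ⌊318/37^2⌋ = 0, terminating the sum). Summing: v_37(318!) = 8 = 8.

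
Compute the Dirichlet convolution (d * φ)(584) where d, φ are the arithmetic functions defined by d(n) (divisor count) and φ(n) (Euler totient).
(d * φ)(584) = 1110

Divisors of 584: [1, 2, 4, 8, 73, 146, 292, 584]. For each d | 584:
  d = 1: d(1) · φ(584/1) = 1 · 288 = 288
  d = 2: d(2) · φ(584/2) = 2 · 144 = 288
  d = 4: d(4) · φ(584/4) = 3 · 72 = 216
  d = 8: d(8) · φ(584/8) = 4 · 72 = 288
  d = 73: d(73) · φ(584/73) = 2 · 4 = 8
  d = 146: d(146) · φ(584/146) = 4 · 2 = 8
  d = 292: d(292) · φ(584/292) = 6 · 1 = 6
  d = 584: d(584) · φ(584/584) = 8 · 1 = 8
Summing: (d * φ)(584) = 288 + 288 + 216 + 288 + 8 + 8 + 6 + 8 = 1110.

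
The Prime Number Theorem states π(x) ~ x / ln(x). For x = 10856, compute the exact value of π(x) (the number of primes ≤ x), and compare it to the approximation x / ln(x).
π(10856) = 1319;  x/ln(x) ≈ 1168.26;  relative error ≈ 11.43%.

Directly count primes up to 10856: π(10856) = 1319. The PNT approximation gives 10856/ln(10856) ≈ 10856/9.29247 ≈ 1168.26. Relative error (π(x) − x/ln(x)) / π(x) ≈ 11.43%; the approximation is known to undercount slightly (Li(x) is a better estimate).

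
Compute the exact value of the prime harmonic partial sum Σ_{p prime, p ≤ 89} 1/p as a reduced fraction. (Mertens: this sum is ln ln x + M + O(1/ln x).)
Σ 1/p = 42605658161771733665696611824842057/23768741896345550770650537601358310

π(89) = 24, so the primes ≤ 89 are [2, 3, 5, 7, 11, 13, 17, 19, 23, 29, 31, 37, 41, 43, 47, 53, 59, 61, 67, 71, 73, 79, 83, 89]. Summing 1/p over these primes: 42605658161771733665696611824842057/23768741896345550770650537601358310 ≈ 1.7925. Mertens estimate ln ln(89) + 0.2615 ≈ 1.7630.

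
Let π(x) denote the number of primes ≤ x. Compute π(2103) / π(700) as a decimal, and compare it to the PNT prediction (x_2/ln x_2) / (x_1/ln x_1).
π(2103)/π(700) = 317/125 ≈ 2.5360;  PNT prediction ≈ 2.5723.

π(700) = 125 and π(2103) = 317, so π(2103)/π(700) ≈ 2.5360. The PNT-predicted ratio is (2103/ln(2103)) / (700/ln(700)) ≈ 2.5723. The two agree to within a few percent, as expected.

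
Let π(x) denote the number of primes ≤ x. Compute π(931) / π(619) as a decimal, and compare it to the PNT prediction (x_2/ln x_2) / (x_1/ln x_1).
π(931)/π(619) = 158/114 ≈ 1.3860;  PNT prediction ≈ 1.4142.

π(619) = 114 and π(931) = 158, so π(931)/π(619) ≈ 1.3860. The PNT-predicted ratio is (931/ln(931)) / (619/ln(619)) ≈ 1.4142. The two agree to within a few percent, as expected.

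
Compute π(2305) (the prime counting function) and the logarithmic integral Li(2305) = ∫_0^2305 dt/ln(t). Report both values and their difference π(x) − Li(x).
π(2305) = 342;  Li(2305) ≈ 354.56;  π(x) − Li(x) ≈ -12.56.

Direct count of primes ≤ 2305 gives π(2305) = 342. Numerical evaluation of the logarithmic integral gives Li(2305) ≈ 354.56. The difference π(x) − Li(x) ≈ -12.56 is typically negative for small/moderate x (Li(x) overestimates), though Littlewood's theorem shows this sign changes infinitely often.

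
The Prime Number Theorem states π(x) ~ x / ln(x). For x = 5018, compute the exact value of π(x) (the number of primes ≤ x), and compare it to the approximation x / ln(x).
π(5018) = 672;  x/ln(x) ≈ 588.91;  relative error ≈ 12.36%.

Directly count primes up to 5018: π(5018) = 672. The PNT approximation gives 5018/ln(5018) ≈ 5018/8.52079 ≈ 588.91. Relative error (π(x) − x/ln(x)) / π(x) ≈ 12.36%; the approximation is known to undercount slightly (Li(x) is a better estimate).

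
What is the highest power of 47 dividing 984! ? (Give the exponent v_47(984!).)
v_47(984!) = 20

Legendre's formula: v_p(n!) = Σ_{k ≥ 1} ⌊n / p^k⌋. For p = 47, n = 984, the terms are:
  ⌊984/47^1⌋ = ⌊984/47⌋ = 20
(the next term ⌊984/47^2⌋ = 0, terminating the sum). Summing: v_47(984!) = 20 = 20.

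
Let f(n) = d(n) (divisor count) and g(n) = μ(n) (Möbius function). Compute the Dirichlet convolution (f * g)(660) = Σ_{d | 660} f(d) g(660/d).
(d * μ)(660) = 1

Divisors of 660: [1, 2, 3, 4, 5, 6, 10, 11, 12, 15, 20, 22, 30, 33, 44, 55, 60, 66, 110, 132, 165, 220, 330, 660]. For each d | 660:
  d = 1: d(1) · μ(660/1) = 1 · 0 = 0
  d = 2: d(2) · μ(660/2) = 2 · 1 = 2
  d = 3: d(3) · μ(660/3) = 2 · 0 = 0
  d = 4: d(4) · μ(660/4) = 3 · -1 = -3
  d = 5: d(5) · μ(660/5) = 2 · 0 = 0
  d = 6: d(6) · μ(660/6) = 4 · -1 = -4
  d = 10: d(10) · μ(660/10) = 4 · -1 = -4
  d = 11: d(11) · μ(660/11) = 2 · 0 = 0
  d = 12: d(12) · μ(660/12) = 6 · 1 = 6
  d = 15: d(15) · μ(660/15) = 4 · 0 = 0
  d = 20: d(20) · μ(660/20) = 6 · 1 = 6
  d = 22: d(22) · μ(660/22) = 4 · -1 = -4
  d = 30: d(30) · μ(660/30) = 8 · 1 = 8
  d = 33: d(33) · μ(660/33) = 4 · 0 = 0
  d = 44: d(44) · μ(660/44) = 6 · 1 = 6
  d = 55: d(55) · μ(660/55) = 4 · 0 = 0
  d = 60: d(60) · μ(660/60) = 12 · -1 = -12
  d = 66: d(66) · μ(660/66) = 8 · 1 = 8
  d = 110: d(110) · μ(660/110) = 8 · 1 = 8
  d = 132: d(132) · μ(660/132) = 12 · -1 = -12
  d = 165: d(165) · μ(660/165) = 8 · 0 = 0
  d = 220: d(220) · μ(660/220) = 12 · -1 = -12
  d = 330: d(330) · μ(660/330) = 16 · -1 = -16
  d = 660: d(660) · μ(660/660) = 24 · 1 = 24
Summing: (d * μ)(660) = 0 + 2 + 0 + -3 + 0 + -4 + -4 + 0 + 6 + 0 + 6 + -4 + 8 + 0 + 6 + 0 + -12 + 8 + 8 + -12 + 0 + -12 + -16 + 24 = 1.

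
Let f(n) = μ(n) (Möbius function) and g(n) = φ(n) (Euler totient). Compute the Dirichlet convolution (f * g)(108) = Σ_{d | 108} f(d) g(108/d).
(μ * φ)(108) = 12

Divisors of 108: [1, 2, 3, 4, 6, 9, 12, 18, 27, 36, 54, 108]. For each d | 108:
  d = 1: μ(1) · φ(108/1) = 1 · 36 = 36
  d = 2: μ(2) · φ(108/2) = -1 · 18 = -18
  d = 3: μ(3) · φ(108/3) = -1 · 12 = -12
  d = 4: μ(4) · φ(108/4) = 0 · 18 = 0
  d = 6: μ(6) · φ(108/6) = 1 · 6 = 6
  d = 9: μ(9) · φ(108/9) = 0 · 4 = 0
  d = 12: μ(12) · φ(108/12) = 0 · 6 = 0
  d = 18: μ(18) · φ(108/18) = 0 · 2 = 0
  d = 27: μ(27) · φ(108/27) = 0 · 2 = 0
  d = 36: μ(36) · φ(108/36) = 0 · 2 = 0
  d = 54: μ(54) · φ(108/54) = 0 · 1 = 0
  d = 108: μ(108) · φ(108/108) = 0 · 1 = 0
Summing: (μ * φ)(108) = 36 + -18 + -12 + 0 + 6 + 0 + 0 + 0 + 0 + 0 + 0 + 0 = 12.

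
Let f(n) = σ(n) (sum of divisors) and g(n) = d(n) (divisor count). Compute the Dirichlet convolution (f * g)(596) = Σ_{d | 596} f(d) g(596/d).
(σ * d)(596) = 2432

Divisors of 596: [1, 2, 4, 149, 298, 596]. For each d | 596:
  d = 1: σ(1) · d(596/1) = 1 · 6 = 6
  d = 2: σ(2) · d(596/2) = 3 · 4 = 12
  d = 4: σ(4) · d(596/4) = 7 · 2 = 14
  d = 149: σ(149) · d(596/149) = 150 · 3 = 450
  d = 298: σ(298) · d(596/298) = 450 · 2 = 900
  d = 596: σ(596) · d(596/596) = 1050 · 1 = 1050
Summing: (σ * d)(596) = 6 + 12 + 14 + 450 + 900 + 1050 = 2432.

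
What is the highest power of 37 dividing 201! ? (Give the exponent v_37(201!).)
v_37(201!) = 5

Legendre's formula: v_p(n!) = Σ_{k ≥ 1} ⌊n / p^k⌋. For p = 37, n = 201, the terms are:
  ⌊201/37^1⌋ = ⌊201/37⌋ = 5
(the next term ⌊201/37^2⌋ = 0, terminating the sum). Summing: v_37(201!) = 5 = 5.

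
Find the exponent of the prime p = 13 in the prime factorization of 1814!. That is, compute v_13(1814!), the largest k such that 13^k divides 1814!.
v_13(1814!) = 149

Legendre's formula: v_p(n!) = Σ_{k ≥ 1} ⌊n / p^k⌋. For p = 13, n = 1814, the terms are:
  ⌊1814/13^1⌋ = ⌊1814/13⌋ = 139
  ⌊1814/13^2⌋ = ⌊1814/169⌋ = 10
(the next term ⌊1814/13^3⌋ = 0, terminating the sum). Summing: v_13(1814!) = 139 + 10 = 149.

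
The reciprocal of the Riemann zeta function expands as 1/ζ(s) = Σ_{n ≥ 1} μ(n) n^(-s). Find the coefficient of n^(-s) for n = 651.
μ(651) = -1

Factor n = 651 = 3 · 7 · 31. μ(n) = 0 if any exponent ≥ 2 (not squarefree); otherwise μ(n) = (−1)^{ω(n)} where ω(n) is the number of distinct prime factors. Applying: μ(651) = -1.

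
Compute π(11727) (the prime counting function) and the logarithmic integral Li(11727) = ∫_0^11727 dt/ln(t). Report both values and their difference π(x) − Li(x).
π(11727) = 1407;  Li(11727) ≈ 1432.00;  π(x) − Li(x) ≈ -25.00.

Direct count of primes ≤ 11727 gives π(11727) = 1407. Numerical evaluation of the logarithmic integral gives Li(11727) ≈ 1432.00. The difference π(x) − Li(x) ≈ -25.00 is typically negative for small/moderate x (Li(x) overestimates), though Littlewood's theorem shows this sign changes infinitely often.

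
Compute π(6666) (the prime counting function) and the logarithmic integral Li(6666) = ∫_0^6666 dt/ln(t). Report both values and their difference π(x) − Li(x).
π(6666) = 859;  Li(6666) ≈ 876.50;  π(x) − Li(x) ≈ -17.50.

Direct count of primes ≤ 6666 gives π(6666) = 859. Numerical evaluation of the logarithmic integral gives Li(6666) ≈ 876.50. The difference π(x) − Li(x) ≈ -17.50 is typically negative for small/moderate x (Li(x) overestimates), though Littlewood's theorem shows this sign changes infinitely often.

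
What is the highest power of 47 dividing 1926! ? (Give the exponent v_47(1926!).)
v_47(1926!) = 40

Legendre's formula: v_p(n!) = Σ_{k ≥ 1} ⌊n / p^k⌋. For p = 47, n = 1926, the terms are:
  ⌊1926/47^1⌋ = ⌊1926/47⌋ = 40
(the next term ⌊1926/47^2⌋ = 0, terminating the sum). Summing: v_47(1926!) = 40 = 40.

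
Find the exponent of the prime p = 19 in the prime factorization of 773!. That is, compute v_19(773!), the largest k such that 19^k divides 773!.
v_19(773!) = 42

Legendre's formula: v_p(n!) = Σ_{k ≥ 1} ⌊n / p^k⌋. For p = 19, n = 773, the terms are:
  ⌊773/19^1⌋ = ⌊773/19⌋ = 40
  ⌊773/19^2⌋ = ⌊773/361⌋ = 2
(the next term ⌊773/19^3⌋ = 0, terminating the sum). Summing: v_19(773!) = 40 + 2 = 42.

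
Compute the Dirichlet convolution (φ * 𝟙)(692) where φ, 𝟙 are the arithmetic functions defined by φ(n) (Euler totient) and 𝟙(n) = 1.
(φ * 𝟙)(692) = 692

Divisors of 692: [1, 2, 4, 173, 346, 692]. For each d | 692:
  d = 1: φ(1) · 𝟙(692/1) = 1 · 1 = 1
  d = 2: φ(2) · 𝟙(692/2) = 1 · 1 = 1
  d = 4: φ(4) · 𝟙(692/4) = 2 · 1 = 2
  d = 173: φ(173) · 𝟙(692/173) = 172 · 1 = 172
  d = 346: φ(346) · 𝟙(692/346) = 172 · 1 = 172
  d = 692: φ(692) · 𝟙(692/692) = 344 · 1 = 344
Summing: (φ * 𝟙)(692) = 1 + 1 + 2 + 172 + 172 + 344 = 692.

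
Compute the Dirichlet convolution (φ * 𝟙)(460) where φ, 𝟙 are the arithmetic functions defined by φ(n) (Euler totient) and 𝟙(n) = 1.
(φ * 𝟙)(460) = 460

Divisors of 460: [1, 2, 4, 5, 10, 20, 23, 46, 92, 115, 230, 460]. For each d | 460:
  d = 1: φ(1) · 𝟙(460/1) = 1 · 1 = 1
  d = 2: φ(2) · 𝟙(460/2) = 1 · 1 = 1
  d = 4: φ(4) · 𝟙(460/4) = 2 · 1 = 2
  d = 5: φ(5) · 𝟙(460/5) = 4 · 1 = 4
  d = 10: φ(10) · 𝟙(460/10) = 4 · 1 = 4
  d = 20: φ(20) · 𝟙(460/20) = 8 · 1 = 8
  d = 23: φ(23) · 𝟙(460/23) = 22 · 1 = 22
  d = 46: φ(46) · 𝟙(460/46) = 22 · 1 = 22
  d = 92: φ(92) · 𝟙(460/92) = 44 · 1 = 44
  d = 115: φ(115) · 𝟙(460/115) = 88 · 1 = 88
  d = 230: φ(230) · 𝟙(460/230) = 88 · 1 = 88
  d = 460: φ(460) · 𝟙(460/460) = 176 · 1 = 176
Summing: (φ * 𝟙)(460) = 1 + 1 + 2 + 4 + 4 + 8 + 22 + 22 + 44 + 88 + 88 + 176 = 460.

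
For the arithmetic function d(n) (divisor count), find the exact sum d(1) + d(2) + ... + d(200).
Σ_{n ≤ 200} d(n) = 1098

Compute d(n) for each 1 ≤ n ≤ 200: d(1) = 1, d(2) = 2, d(3) = 2, d(4) = 3, d(5) = 2, d(6) = 4, d(7) = 2, d(8) = 4, d(9) = 3, d(10) = 4, d(11) = 2, d(12) = 6, d(13) = 2, d(14) = 4, d(15) = 4, d(16) = 5, d(17) = 2, d(18) = 6, d(19) = 2, d(20) = 6, d(21) = 4, d(22) = 4, d(23) = 2, d(24) = 8, d(25) = 3, d(26) = 4, d(27) = 4, d(28) = 6, d(29) = 2, d(30) = 8, d(31) = 2, d(32) = 6, d(33) = 4, d(34) = 4, d(35) = 4, d(36) = 9, d(37) = 2, d(38) = 4, d(39) = 4, d(40) = 8, d(41) = 2, d(42) = 8, d(43) = 2, d(44) = 6, d(45) = 6, d(46) = 4, d(47) = 2, d(48) = 10, d(49) = 3, d(50) = 6, d(51) = 4, d(52) = 6, d(53) = 2, d(54) = 8, d(55) = 4, d(56) = 8, d(57) = 4, d(58) = 4, d(59) = 2, d(60) = 12, d(61) = 2, d(62) = 4, d(63) = 6, d(64) = 7, d(65) = 4, d(66) = 8, d(67) = 2, d(68) = 6, d(69) = 4, d(70) = 8, d(71) = 2, d(72) = 12, d(73) = 2, d(74) = 4, d(75) = 6, d(76) = 6, d(77) = 4, d(78) = 8, d(79) = 2, d(80) = 10, d(81) = 5, d(82) = 4, d(83) = 2, d(84) = 12, d(85) = 4, d(86) = 4, d(87) = 4, d(88) = 8, d(89) = 2, d(90) = 12, d(91) = 4, d(92) = 6, d(93) = 4, d(94) = 4, d(95) = 4, d(96) = 12, d(97) = 2, d(98) = 6, d(99) = 6, d(100) = 9, d(101) = 2, d(102) = 8, d(103) = 2, d(104) = 8, d(105) = 8, d(106) = 4, d(107) = 2, d(108) = 12, d(109) = 2, d(110) = 8, d(111) = 4, d(112) = 10, d(113) = 2, d(114) = 8, d(115) = 4, d(116) = 6, d(117) = 6, d(118) = 4, d(119) = 4, d(120) = 16, d(121) = 3, d(122) = 4, d(123) = 4, d(124) = 6, d(125) = 4, d(126) = 12, d(127) = 2, d(128) = 8, d(129) = 4, d(130) = 8, d(131) = 2, d(132) = 12, d(133) = 4, d(134) = 4, d(135) = 8, d(136) = 8, d(137) = 2, d(138) = 8, d(139) = 2, d(140) = 12, d(141) = 4, d(142) = 4, d(143) = 4, d(144) = 15, d(145) = 4, d(146) = 4, d(147) = 6, d(148) = 6, d(149) = 2, d(150) = 12, d(151) = 2, d(152) = 8, d(153) = 6, d(154) = 8, d(155) = 4, d(156) = 12, d(157) = 2, d(158) = 4, d(159) = 4, d(160) = 12, d(161) = 4, d(162) = 10, d(163) = 2, d(164) = 6, d(165) = 8, d(166) = 4, d(167) = 2, d(168) = 16, d(169) = 3, d(170) = 8, d(171) = 6, d(172) = 6, d(173) = 2, d(174) = 8, d(175) = 6, d(176) = 10, d(177) = 4, d(178) = 4, d(179) = 2, d(180) = 18, d(181) = 2, d(182) = 8, d(183) = 4, d(184) = 8, d(185) = 4, d(186) = 8, d(187) = 4, d(188) = 6, d(189) = 8, d(190) = 8, d(191) = 2, d(192) = 14, d(193) = 2, d(194) = 4, d(195) = 8, d(196) = 9, d(197) = 2, d(198) = 12, d(199) = 2, d(200) = 12. Summing all 200 values: 1098. (Dirichlet's divisor formula: Σ_{n ≤ x} d(n) = x ln(x) + (2γ − 1) x + O(√x). For x = 200, the asymptotic estimate is ≈ 1090.55.)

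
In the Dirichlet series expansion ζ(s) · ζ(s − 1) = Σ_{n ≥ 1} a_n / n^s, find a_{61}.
σ(61) = 62

In the product (Σ m^0/m^s)(Σ k / k^s) = Σ (Σ_{d | n} d) / n^s, the coefficient of 1/n^s is σ(n) = Σ_{d | n} d. For n = 61, divisors are [1, 61]; summing: σ(61) = 62.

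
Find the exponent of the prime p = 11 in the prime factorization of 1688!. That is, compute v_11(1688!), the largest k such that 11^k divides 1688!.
v_11(1688!) = 167

Legendre's formula: v_p(n!) = Σ_{k ≥ 1} ⌊n / p^k⌋. For p = 11, n = 1688, the terms are:
  ⌊1688/11^1⌋ = ⌊1688/11⌋ = 153
  ⌊1688/11^2⌋ = ⌊1688/121⌋ = 13
  ⌊1688/11^3⌋ = ⌊1688/1331⌋ = 1
(the next term ⌊1688/11^4⌋ = 0, terminating the sum). Summing: v_11(1688!) = 153 + 13 + 1 = 167.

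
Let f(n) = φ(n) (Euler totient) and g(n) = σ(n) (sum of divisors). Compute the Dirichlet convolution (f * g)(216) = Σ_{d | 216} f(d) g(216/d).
(φ * σ)(216) = 3456

Divisors of 216: [1, 2, 3, 4, 6, 8, 9, 12, 18, 24, 27, 36, 54, 72, 108, 216]. For each d | 216:
  d = 1: φ(1) · σ(216/1) = 1 · 600 = 600
  d = 2: φ(2) · σ(216/2) = 1 · 280 = 280
  d = 3: φ(3) · σ(216/3) = 2 · 195 = 390
  d = 4: φ(4) · σ(216/4) = 2 · 120 = 240
  d = 6: φ(6) · σ(216/6) = 2 · 91 = 182
  d = 8: φ(8) · σ(216/8) = 4 · 40 = 160
  d = 9: φ(9) · σ(216/9) = 6 · 60 = 360
  d = 12: φ(12) · σ(216/12) = 4 · 39 = 156
  d = 18: φ(18) · σ(216/18) = 6 · 28 = 168
  d = 24: φ(24) · σ(216/24) = 8 · 13 = 104
  d = 27: φ(27) · σ(216/27) = 18 · 15 = 270
  d = 36: φ(36) · σ(216/36) = 12 · 12 = 144
  d = 54: φ(54) · σ(216/54) = 18 · 7 = 126
  d = 72: φ(72) · σ(216/72) = 24 · 4 = 96
  d = 108: φ(108) · σ(216/108) = 36 · 3 = 108
  d = 216: φ(216) · σ(216/216) = 72 · 1 = 72
Summing: (φ * σ)(216) = 600 + 280 + 390 + 240 + 182 + 160 + 360 + 156 + 168 + 104 + 270 + 144 + 126 + 96 + 108 + 72 = 3456.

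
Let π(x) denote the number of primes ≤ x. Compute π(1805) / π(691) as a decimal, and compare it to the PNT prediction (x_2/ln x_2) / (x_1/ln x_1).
π(1805)/π(691) = 279/125 ≈ 2.2320;  PNT prediction ≈ 2.2777.

π(691) = 125 and π(1805) = 279, so π(1805)/π(691) ≈ 2.2320. The PNT-predicted ratio is (1805/ln(1805)) / (691/ln(691)) ≈ 2.2777. The two agree to within a few percent, as expected.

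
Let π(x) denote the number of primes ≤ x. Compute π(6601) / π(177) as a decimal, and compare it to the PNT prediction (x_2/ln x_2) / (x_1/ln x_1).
π(6601)/π(177) = 853/40 ≈ 21.3250;  PNT prediction ≈ 21.9487.

π(177) = 40 and π(6601) = 853, so π(6601)/π(177) ≈ 21.3250. The PNT-predicted ratio is (6601/ln(6601)) / (177/ln(177)) ≈ 21.9487. The two agree to within a few percent, as expected.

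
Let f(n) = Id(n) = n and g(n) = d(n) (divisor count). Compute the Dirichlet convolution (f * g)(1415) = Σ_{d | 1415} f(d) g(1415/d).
(Id * d)(1415) = 1995

Divisors of 1415: [1, 5, 283, 1415]. For each d | 1415:
  d = 1: Id(1) · d(1415/1) = 1 · 4 = 4
  d = 5: Id(5) · d(1415/5) = 5 · 2 = 10
  d = 283: Id(283) · d(1415/283) = 283 · 2 = 566
  d = 1415: Id(1415) · d(1415/1415) = 1415 · 1 = 1415
Summing: (Id * d)(1415) = 4 + 10 + 566 + 1415 = 1995.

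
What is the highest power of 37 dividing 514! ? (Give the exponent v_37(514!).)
v_37(514!) = 13

Legendre's formula: v_p(n!) = Σ_{k ≥ 1} ⌊n / p^k⌋. For p = 37, n = 514, the terms are:
  ⌊514/37^1⌋ = ⌊514/37⌋ = 13
(the next term ⌊514/37^2⌋ = 0, terminating the sum). Summing: v_37(514!) = 13 = 13.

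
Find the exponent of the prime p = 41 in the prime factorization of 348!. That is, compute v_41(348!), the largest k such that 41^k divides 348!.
v_41(348!) = 8

Legendre's formula: v_p(n!) = Σ_{k ≥ 1} ⌊n / p^k⌋. For p = 41, n = 348, the terms are:
  ⌊348/41^1⌋ = ⌊348/41⌋ = 8
(the next term ⌊348/41^2⌋ = 0, terminating the sum). Summing: v_41(348!) = 8 = 8.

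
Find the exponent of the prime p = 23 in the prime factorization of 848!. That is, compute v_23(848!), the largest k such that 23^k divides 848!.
v_23(848!) = 37

Legendre's formula: v_p(n!) = Σ_{k ≥ 1} ⌊n / p^k⌋. For p = 23, n = 848, the terms are:
  ⌊848/23^1⌋ = ⌊848/23⌋ = 36
  ⌊848/23^2⌋ = ⌊848/529⌋ = 1
(the next term ⌊848/23^3⌋ = 0, terminating the sum). Summing: v_23(848!) = 36 + 1 = 37.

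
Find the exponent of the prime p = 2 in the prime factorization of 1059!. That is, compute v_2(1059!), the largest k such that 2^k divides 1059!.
v_2(1059!) = 1055

Legendre's formula: v_p(n!) = Σ_{k ≥ 1} ⌊n / p^k⌋. For p = 2, n = 1059, the terms are:
  ⌊1059/2^1⌋ = ⌊1059/2⌋ = 529
  ⌊1059/2^2⌋ = ⌊1059/4⌋ = 264
  ⌊1059/2^3⌋ = ⌊1059/8⌋ = 132
  ⌊1059/2^4⌋ = ⌊1059/16⌋ = 66
  ⌊1059/2^5⌋ = ⌊1059/32⌋ = 33
  ⌊1059/2^6⌋ = ⌊1059/64⌋ = 16
  ⌊1059/2^7⌋ = ⌊1059/128⌋ = 8
  ⌊1059/2^8⌋ = ⌊1059/256⌋ = 4
  ⌊1059/2^9⌋ = ⌊1059/512⌋ = 2
  ⌊1059/2^10⌋ = ⌊1059/1024⌋ = 1
(the next term ⌊1059/2^11⌋ = 0, terminating the sum). Summing: v_2(1059!) = 529 + 264 + 132 + 66 + 33 + 16 + 8 + 4 + 2 + 1 = 1055.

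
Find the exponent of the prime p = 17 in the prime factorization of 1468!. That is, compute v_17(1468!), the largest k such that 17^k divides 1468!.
v_17(1468!) = 91

Legendre's formula: v_p(n!) = Σ_{k ≥ 1} ⌊n / p^k⌋. For p = 17, n = 1468, the terms are:
  ⌊1468/17^1⌋ = ⌊1468/17⌋ = 86
  ⌊1468/17^2⌋ = ⌊1468/289⌋ = 5
(the next term ⌊1468/17^3⌋ = 0, terminating the sum). Summing: v_17(1468!) = 86 + 5 = 91.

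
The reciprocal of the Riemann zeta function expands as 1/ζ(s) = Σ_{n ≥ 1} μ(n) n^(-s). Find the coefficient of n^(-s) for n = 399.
μ(399) = -1

Factor n = 399 = 3 · 7 · 19. μ(n) = 0 if any exponent ≥ 2 (not squarefree); otherwise μ(n) = (−1)^{ω(n)} where ω(n) is the number of distinct prime factors. Applying: μ(399) = -1.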